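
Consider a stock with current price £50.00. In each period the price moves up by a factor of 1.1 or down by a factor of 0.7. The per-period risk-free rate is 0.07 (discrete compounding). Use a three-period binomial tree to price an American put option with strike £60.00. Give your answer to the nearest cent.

£10.00

Risk-neutral probability p = (1 + 0.07 − 0.7)/(1.1 − 0.7) = 0.3700/0.4000 = 0.9250
Terminal stock prices: S_uuu = 66.55, S_uud = 42.35, S_udd = 26.95, S_ddd = 17.15
Terminal payoffs (K − S): max(-6.55, 0) = 0, max(17.65, 0) = 17.65, max(33.05, 0) = 33.05, max(42.85, 0) = 42.85
Node uu (S = 60.5): continuation = 1/1.07·[0.9250·0.0000 + 0.0750·17.6500] = 1.2371; exercise value = 0.0000 ≤ continuation, so V_uu = 1.2371
Node ud (S = 38.5): continuation = 1/1.07·[0.9250·17.6500 + 0.0750·33.0500] = 17.5748; exercise value = 21.5000 > continuation, so V_ud = 21.5000 (exercise)
Node dd (S = 24.5): continuation = 1/1.07·[0.9250·33.0500 + 0.0750·42.8500] = 31.5748; exercise value = 35.5000 > continuation, so V_dd = 35.5000 (exercise)
Node u (S = 55): continuation = 1/1.07·[0.9250·1.2371 + 0.0750·21.5000] = 2.5765; exercise value = 5.0000 > continuation, so V_u = 5.0000 (exercise)
Node d (S = 35): continuation = 1/1.07·[0.9250·21.5000 + 0.0750·35.5000] = 21.0748; exercise value = 25.0000 > continuation, so V_d = 25.0000 (exercise)
Node 0 (S = 50): continuation = 1/1.07·[0.9250·5.0000 + 0.0750·25.0000] = 6.0748; exercise value = 10.0000 > continuation, so V_0 = 10.0000 (exercise)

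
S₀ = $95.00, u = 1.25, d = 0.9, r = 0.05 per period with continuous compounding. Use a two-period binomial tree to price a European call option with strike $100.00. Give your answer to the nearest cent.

Risk-neutral probability p = (e^0.05 − 0.9)/(1.25 − 0.9) = 0.1513/0.3500 = 0.4322
Terminal stock prices: S_uu = 148.4, S_ud = 106.9, S_dd = 76.95
Terminal payoffs (S − K): max(48.44, 0) = 48.44, max(6.875, 0) = 6.875, max(-23.05, 0) = 0
Node u (S = 118.8): V_u = e^(−0.05)·[0.4322·48.4375 + 0.5678·6.8750] = 23.6271
Node d (S = 85.5): V_d = e^(−0.05)·[0.4322·6.8750 + 0.5678·0.0000] = 2.8265
Node 0 (S = 95): V_0 = e^(−0.05)·[0.4322·23.6271 + 0.5678·2.8265] = 11.2403

$11.24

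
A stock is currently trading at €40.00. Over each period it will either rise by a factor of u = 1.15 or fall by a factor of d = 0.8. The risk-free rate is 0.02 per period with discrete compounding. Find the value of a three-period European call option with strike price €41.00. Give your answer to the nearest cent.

€5.19

Risk-neutral probability p = (1 + 0.02 − 0.8)/(1.15 − 0.8) = 0.2200/0.3500 = 0.6286
Terminal stock prices: S_uuu = 60.83, S_uud = 42.32, S_udd = 29.44, S_ddd = 20.48
Terminal payoffs (S − K): max(19.83, 0) = 19.83, max(1.32, 0) = 1.32, max(-11.56, 0) = 0, max(-20.52, 0) = 0
Node uu (S = 52.9): V_uu = 1/1.02·[0.6286·19.8350 + 0.3714·1.3200] = 12.7039
Node ud (S = 36.8): V_ud = 1/1.02·[0.6286·1.3200 + 0.3714·0.0000] = 0.8134
Node dd (S = 25.6): V_dd = 1/1.02·[0.6286·0.0000 + 0.3714·0.0000] = 0.0000
Node u (S = 46): V_u = 1/1.02·[0.6286·12.7039 + 0.3714·0.8134] = 8.1250
Node d (S = 32): V_d = 1/1.02·[0.6286·0.8134 + 0.3714·0.0000] = 0.5013
Node 0 (S = 40): V_0 = 1/1.02·[0.6286·8.1250 + 0.3714·0.5013] = 5.1895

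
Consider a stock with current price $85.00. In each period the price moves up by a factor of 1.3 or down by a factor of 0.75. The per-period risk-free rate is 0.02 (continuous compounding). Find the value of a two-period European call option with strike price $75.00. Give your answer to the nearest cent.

$19.70

Risk-neutral probability p = (e^0.02 − 0.75)/(1.3 − 0.75) = 0.2702/0.5500 = 0.4913
Terminal stock prices: S_uu = 143.7, S_ud = 82.88, S_dd = 47.81
Terminal payoffs (S − K): max(68.65, 0) = 68.65, max(7.875, 0) = 7.875, max(-27.19, 0) = 0
Node u (S = 110.5): V_u = e^(−0.02)·[0.4913·68.6500 + 0.5087·7.8750] = 36.9851
Node d (S = 63.75): V_d = e^(−0.02)·[0.4913·7.8750 + 0.5087·0.0000] = 3.7922
Node 0 (S = 85): V_0 = e^(−0.02)·[0.4913·36.9851 + 0.5087·3.7922] = 19.7011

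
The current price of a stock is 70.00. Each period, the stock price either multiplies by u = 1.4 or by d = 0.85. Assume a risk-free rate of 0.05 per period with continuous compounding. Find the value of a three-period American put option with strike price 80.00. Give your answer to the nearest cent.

13.53

Risk-neutral probability p = (e^0.05 − 0.85)/(1.4 − 0.85) = 0.2013/0.5500 = 0.3659
Terminal stock prices: S_uuu = 192.1, S_uud = 116.6, S_udd = 70.8, S_ddd = 42.99
Terminal payoffs (K − S): max(-112.1, 0) = 0, max(-36.62, 0) = 0, max(9.195, 0) = 9.195, max(37.01, 0) = 37.01
Node uu (S = 137.2): continuation = e^(−0.05)·[0.3659·0.0000 + 0.6341·0.0000] = 0.0000; exercise value = 0.0000 ≤ continuation, so V_uu = 0.0000
Node ud (S = 83.3): continuation = e^(−0.05)·[0.3659·0.0000 + 0.6341·9.1950] = 5.5458; exercise value = 0.0000 ≤ continuation, so V_ud = 5.5458
Node dd (S = 50.57): continuation = e^(−0.05)·[0.3659·9.1950 + 0.6341·37.0113] = 25.5234; exercise value = 29.4250 > continuation, so V_dd = 29.4250 (exercise)
Node u (S = 98): continuation = e^(−0.05)·[0.3659·0.0000 + 0.6341·5.5458] = 3.3448; exercise value = 0.0000 ≤ continuation, so V_u = 3.3448
Node d (S = 59.5): continuation = e^(−0.05)·[0.3659·5.5458 + 0.6341·29.4250] = 19.6776; exercise value = 20.5000 > continuation, so V_d = 20.5000 (exercise)
Node 0 (S = 70): continuation = e^(−0.05)·[0.3659·3.3448 + 0.6341·20.5000] = 13.5285; exercise value = 10.0000 ≤ continuation, so V_0 = 13.5285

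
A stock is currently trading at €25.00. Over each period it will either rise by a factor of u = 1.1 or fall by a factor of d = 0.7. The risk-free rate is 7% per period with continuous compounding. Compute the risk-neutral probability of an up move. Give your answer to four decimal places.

p = 0.9313

Risk-neutral probability p = (e^0.07 − 0.7)/(1.1 − 0.7) = 0.3725/0.4000 = 0.9313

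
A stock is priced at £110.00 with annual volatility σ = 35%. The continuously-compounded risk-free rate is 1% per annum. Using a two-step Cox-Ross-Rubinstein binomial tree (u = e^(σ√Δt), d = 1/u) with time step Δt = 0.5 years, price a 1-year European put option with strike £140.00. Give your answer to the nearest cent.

CRR parameters: u = e^(σ√Δt) = e^(0.35·√0.5) = 1.2808, d = 1/u = 0.7808
Per-period rate: rΔt = 0.01·0.5 = 0.005, so R = e^0.005 = 1.0050
Risk-neutral probability p = (e^0.005 − 0.7808)/(1.2808 − 0.7808) = 0.2243/0.5000 = 0.4485
Terminal stock prices: S_uu = 180.5, S_ud = 110, S_dd = 67.05
Terminal payoffs (K − S): max(-40.45, 0) = 0, max(30, 0) = 30, max(72.95, 0) = 72.95
Node u (S = 140.9): V_u = e^(−0.005)·[0.4485·0.0000 + 0.5515·30.0000] = 16.4635
Node d (S = 85.88): V_d = e^(−0.005)·[0.4485·30.0000 + 0.5515·72.9455] = 53.4181
Node 0 (S = 110): V_0 = e^(−0.005)·[0.4485·16.4635 + 0.5515·53.4181] = 36.6615

£36.66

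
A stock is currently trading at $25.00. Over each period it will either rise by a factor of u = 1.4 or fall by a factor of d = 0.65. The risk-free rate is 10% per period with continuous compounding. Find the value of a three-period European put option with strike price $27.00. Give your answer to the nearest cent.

$3.45

Risk-neutral probability p = (e^0.1 − 0.65)/(1.4 − 0.65) = 0.4552/0.7500 = 0.6069
Terminal stock prices: S_uuu = 68.6, S_uud = 31.85, S_udd = 14.79, S_ddd = 6.866
Terminal payoffs (K − S): max(-41.6, 0) = 0, max(-4.85, 0) = 0, max(12.21, 0) = 12.21, max(20.13, 0) = 20.13
Node uu (S = 49): V_uu = e^(−0.1)·[0.6069·0.0000 + 0.3931·0.0000] = 0.0000
Node ud (S = 22.75): V_ud = e^(−0.1)·[0.6069·0.0000 + 0.3931·12.2125] = 4.3439
Node dd (S = 10.56): V_dd = e^(−0.1)·[0.6069·12.2125 + 0.3931·20.1344] = 13.8681
Node u (S = 35): V_u = e^(−0.1)·[0.6069·0.0000 + 0.3931·4.3439] = 1.5451
Node d (S = 16.25): V_d = e^(−0.1)·[0.6069·4.3439 + 0.3931·13.8681] = 7.3183
Node 0 (S = 25): V_0 = e^(−0.1)·[0.6069·1.5451 + 0.3931·7.3183] = 3.4516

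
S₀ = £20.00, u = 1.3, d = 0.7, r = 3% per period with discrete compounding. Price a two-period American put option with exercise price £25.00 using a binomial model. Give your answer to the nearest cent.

Risk-neutral probability p = (1 + 0.03 − 0.7)/(1.3 − 0.7) = 0.3300/0.6000 = 0.5500
Terminal stock prices: S_uu = 33.8, S_ud = 18.2, S_dd = 9.8
Terminal payoffs (K − S): max(-8.8, 0) = 0, max(6.8, 0) = 6.8, max(15.2, 0) = 15.2
Node u (S = 26): continuation = 1/1.03·[0.5500·0.0000 + 0.4500·6.8000] = 2.9709; exercise value = 0.0000 ≤ continuation, so V_u = 2.9709
Node d (S = 14): continuation = 1/1.03·[0.5500·6.8000 + 0.4500·15.2000] = 10.2718; exercise value = 11.0000 > continuation, so V_d = 11.0000 (exercise)
Node 0 (S = 20): continuation = 1/1.03·[0.5500·2.9709 + 0.4500·11.0000] = 6.3922; exercise value = 5.0000 ≤ continuation, so V_0 = 6.3922

£6.39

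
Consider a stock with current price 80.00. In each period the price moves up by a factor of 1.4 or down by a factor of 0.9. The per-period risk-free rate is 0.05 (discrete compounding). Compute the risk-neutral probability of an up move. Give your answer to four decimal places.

Risk-neutral probability p = (1 + 0.05 − 0.9)/(1.4 − 0.9) = 0.1500/0.5000 = 0.3000

p = 0.3000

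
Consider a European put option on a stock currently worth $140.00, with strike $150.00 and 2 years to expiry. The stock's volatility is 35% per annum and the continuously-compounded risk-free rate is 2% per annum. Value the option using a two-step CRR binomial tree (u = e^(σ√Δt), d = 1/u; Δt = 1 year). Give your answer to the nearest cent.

$28.84

CRR parameters: u = e^(σ√Δt) = e^(0.35·√1) = 1.4191, d = 1/u = 0.7047
Per-period rate: rΔt = 0.02·1 = 0.02, so R = e^0.02 = 1.0202
Risk-neutral probability p = (e^0.02 − 0.7047)/(1.4191 − 0.7047) = 0.3155/0.7144 = 0.4417
Terminal stock prices: S_uu = 281.9, S_ud = 140, S_dd = 69.52
Terminal payoffs (K − S): max(-131.9, 0) = 0, max(10, 0) = 10, max(80.48, 0) = 80.48
Node u (S = 198.7): V_u = e^(−0.02)·[0.4417·0.0000 + 0.5583·10.0000] = 5.4728
Node d (S = 98.66): V_d = e^(−0.02)·[0.4417·10.0000 + 0.5583·80.4781] = 48.3735
Node 0 (S = 140): V_0 = e^(−0.02)·[0.4417·5.4728 + 0.5583·48.3735] = 28.8433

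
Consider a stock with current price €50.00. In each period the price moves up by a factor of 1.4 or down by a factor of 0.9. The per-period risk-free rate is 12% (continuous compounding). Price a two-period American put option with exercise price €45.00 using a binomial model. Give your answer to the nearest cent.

Risk-neutral probability p = (e^0.12 − 0.9)/(1.4 − 0.9) = 0.2275/0.5000 = 0.4550
Terminal stock prices: S_uu = 98, S_ud = 63, S_dd = 40.5
Terminal payoffs (K − S): max(-53, 0) = 0, max(-18, 0) = 0, max(4.5, 0) = 4.5
Node u (S = 70): continuation = e^(−0.12)·[0.4550·0.0000 + 0.5450·0.0000] = 0.0000; exercise value = 0.0000 ≤ continuation, so V_u = 0.0000
Node d (S = 45): continuation = e^(−0.12)·[0.4550·0.0000 + 0.5450·4.5000] = 2.1752; exercise value = 0.0000 ≤ continuation, so V_d = 2.1752
Node 0 (S = 50): continuation = e^(−0.12)·[0.4550·0.0000 + 0.5450·2.1752] = 1.0514; exercise value = 0.0000 ≤ continuation, so V_0 = 1.0514

€1.05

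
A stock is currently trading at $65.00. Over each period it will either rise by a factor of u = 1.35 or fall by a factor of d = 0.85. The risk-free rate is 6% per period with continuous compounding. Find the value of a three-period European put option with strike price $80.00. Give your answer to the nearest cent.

$12.26

Risk-neutral probability p = (e^0.06 − 0.85)/(1.35 − 0.85) = 0.2118/0.5000 = 0.4237
Terminal stock prices: S_uuu = 159.9, S_uud = 100.7, S_udd = 63.4, S_ddd = 39.92
Terminal payoffs (K − S): max(-79.92, 0) = 0, max(-20.69, 0) = 0, max(16.6, 0) = 16.6, max(40.08, 0) = 40.08
Node uu (S = 118.5): V_uu = e^(−0.06)·[0.4237·0.0000 + 0.5763·0.0000] = 0.0000
Node ud (S = 74.59): V_ud = e^(−0.06)·[0.4237·0.0000 + 0.5763·16.6006] = 9.0102
Node dd (S = 46.96): V_dd = e^(−0.06)·[0.4237·16.6006 + 0.5763·40.0819] = 28.3787
Node u (S = 87.75): V_u = e^(−0.06)·[0.4237·0.0000 + 0.5763·9.0102] = 4.8904
Node d (S = 55.25): V_d = e^(−0.06)·[0.4237·9.0102 + 0.5763·28.3787] = 18.9980
Node 0 (S = 65): V_0 = e^(−0.06)·[0.4237·4.8904 + 0.5763·18.9980] = 12.2627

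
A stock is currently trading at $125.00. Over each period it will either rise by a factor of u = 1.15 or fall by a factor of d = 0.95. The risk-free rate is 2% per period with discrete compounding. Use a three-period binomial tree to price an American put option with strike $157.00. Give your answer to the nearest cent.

$32.00

Risk-neutral probability p = (1 + 0.02 − 0.95)/(1.15 − 0.95) = 0.0700/0.2000 = 0.3500
Terminal stock prices: S_uuu = 190.1, S_uud = 157, S_udd = 129.7, S_ddd = 107.2
Terminal payoffs (K − S): max(-33.11, 0) = 0, max(-0.04687, 0) = 0, max(27.27, 0) = 27.27, max(49.83, 0) = 49.83
Node uu (S = 165.3): continuation = 1/1.02·[0.3500·0.0000 + 0.6500·0.0000] = 0.0000; exercise value = 0.0000 ≤ continuation, so V_uu = 0.0000
Node ud (S = 136.6): continuation = 1/1.02·[0.3500·0.0000 + 0.6500·27.2656] = 17.3752; exercise value = 20.4375 > continuation, so V_ud = 20.4375 (exercise)
Node dd (S = 112.8): continuation = 1/1.02·[0.3500·27.2656 + 0.6500·49.8281] = 41.1091; exercise value = 44.1875 > continuation, so V_dd = 44.1875 (exercise)
Node u (S = 143.8): continuation = 1/1.02·[0.3500·0.0000 + 0.6500·20.4375] = 13.0239; exercise value = 13.2500 > continuation, so V_u = 13.2500 (exercise)
Node d (S = 118.8): continuation = 1/1.02·[0.3500·20.4375 + 0.6500·44.1875] = 35.1716; exercise value = 38.2500 > continuation, so V_d = 38.2500 (exercise)
Node 0 (S = 125): continuation = 1/1.02·[0.3500·13.2500 + 0.6500·38.2500] = 28.9216; exercise value = 32.0000 > continuation, so V_0 = 32.0000 (exercise)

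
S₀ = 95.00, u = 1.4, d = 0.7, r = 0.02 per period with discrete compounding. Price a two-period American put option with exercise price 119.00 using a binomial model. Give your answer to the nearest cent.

34.12

Risk-neutral probability p = (1 + 0.02 − 0.7)/(1.4 − 0.7) = 0.3200/0.7000 = 0.4571
Terminal stock prices: S_uu = 186.2, S_ud = 93.1, S_dd = 46.55
Terminal payoffs (K − S): max(-67.2, 0) = 0, max(25.9, 0) = 25.9, max(72.45, 0) = 72.45
Node u (S = 133): continuation = 1/1.02·[0.4571·0.0000 + 0.5429·25.9000] = 13.7843; exercise value = 0.0000 ≤ continuation, so V_u = 13.7843
Node d (S = 66.5): continuation = 1/1.02·[0.4571·25.9000 + 0.5429·72.4500] = 50.1667; exercise value = 52.5000 > continuation, so V_d = 52.5000 (exercise)
Node 0 (S = 95): continuation = 1/1.02·[0.4571·13.7843 + 0.5429·52.5000] = 34.1190; exercise value = 24.0000 ≤ continuation, so V_0 = 34.1190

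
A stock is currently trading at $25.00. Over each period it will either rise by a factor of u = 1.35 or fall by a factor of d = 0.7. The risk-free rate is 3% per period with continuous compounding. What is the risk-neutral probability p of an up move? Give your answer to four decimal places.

Risk-neutral probability p = (e^0.03 − 0.7)/(1.35 − 0.7) = 0.3305/0.6500 = 0.5084

p = 0.5084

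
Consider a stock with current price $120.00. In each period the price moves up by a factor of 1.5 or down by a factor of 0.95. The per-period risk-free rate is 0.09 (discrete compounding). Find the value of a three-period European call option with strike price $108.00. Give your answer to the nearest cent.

$38.24

Risk-neutral probability p = (1 + 0.09 − 0.95)/(1.5 − 0.95) = 0.1400/0.5500 = 0.2545
Terminal stock prices: S_uuu = 405, S_uud = 256.5, S_udd = 162.4, S_ddd = 102.9
Terminal payoffs (S − K): max(297, 0) = 297, max(148.5, 0) = 148.5, max(54.45, 0) = 54.45, max(-5.115, 0) = 0
Node uu (S = 270): V_uu = 1/1.09·[0.2545·297.0000 + 0.7455·148.5000] = 170.9174
Node ud (S = 171): V_ud = 1/1.09·[0.2545·148.5000 + 0.7455·54.4500] = 71.9174
Node dd (S = 108.3): V_dd = 1/1.09·[0.2545·54.4500 + 0.7455·0.0000] = 12.7156
Node u (S = 180): V_u = 1/1.09·[0.2545·170.9174 + 0.7455·71.9174] = 89.0986
Node d (S = 114): V_d = 1/1.09·[0.2545·71.9174 + 0.7455·12.7156] = 25.4910
Node 0 (S = 120): V_0 = 1/1.09·[0.2545·89.0986 + 0.7455·25.4910] = 38.2404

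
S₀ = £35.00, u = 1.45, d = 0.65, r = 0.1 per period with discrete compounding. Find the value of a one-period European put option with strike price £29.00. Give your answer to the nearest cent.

£2.49

Risk-neutral probability p = (1 + 0.1 − 0.65)/(1.45 − 0.65) = 0.4500/0.8000 = 0.5625
Terminal stock prices: S_u = 50.75, S_d = 22.75
Terminal payoffs (K − S): max(-21.75, 0) = 0, max(6.25, 0) = 6.25
Node 0 (S = 35): V_0 = 1/1.1·[0.5625·0.0000 + 0.4375·6.2500] = 2.4858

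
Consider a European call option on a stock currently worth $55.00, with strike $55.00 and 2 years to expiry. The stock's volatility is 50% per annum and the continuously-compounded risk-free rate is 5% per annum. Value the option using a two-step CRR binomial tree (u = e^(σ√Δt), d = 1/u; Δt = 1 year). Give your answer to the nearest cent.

CRR parameters: u = e^(σ√Δt) = e^(0.5·√1) = 1.6487, d = 1/u = 0.6065
Per-period rate: rΔt = 0.05·1 = 0.05, so R = e^0.05 = 1.0513
Risk-neutral probability p = (e^0.05 − 0.6065)/(1.6487 − 0.6065) = 0.4447/1.0422 = 0.4267
Terminal stock prices: S_uu = 149.5, S_ud = 55, S_dd = 20.23
Terminal payoffs (S − K): max(94.51, 0) = 94.51, max(0, 0) = 0, max(-34.77, 0) = 0
Node u (S = 90.68): V_u = e^(−0.05)·[0.4267·94.5055 + 0.5733·0.0000] = 38.3621
Node d (S = 33.36): V_d = e^(−0.05)·[0.4267·0.0000 + 0.5733·0.0000] = 0.0000
Node 0 (S = 55): V_0 = e^(−0.05)·[0.4267·38.3621 + 0.5733·0.0000] = 15.5721

$15.57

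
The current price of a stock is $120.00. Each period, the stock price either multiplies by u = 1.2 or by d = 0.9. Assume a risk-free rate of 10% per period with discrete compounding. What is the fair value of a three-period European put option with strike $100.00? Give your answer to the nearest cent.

Risk-neutral probability p = (1 + 0.1 − 0.9)/(1.2 − 0.9) = 0.2000/0.3000 = 0.6667
Terminal stock prices: S_uuu = 207.4, S_uud = 155.5, S_udd = 116.6, S_ddd = 87.48
Terminal payoffs (K − S): max(-107.4, 0) = 0, max(-55.52, 0) = 0, max(-16.64, 0) = 0, max(12.52, 0) = 12.52
Node uu (S = 172.8): V_uu = 1/1.1·[0.6667·0.0000 + 0.3333·0.0000] = 0.0000
Node ud (S = 129.6): V_ud = 1/1.1·[0.6667·0.0000 + 0.3333·0.0000] = 0.0000
Node dd (S = 97.2): V_dd = 1/1.1·[0.6667·0.0000 + 0.3333·12.5200] = 3.7939
Node u (S = 144): V_u = 1/1.1·[0.6667·0.0000 + 0.3333·0.0000] = 0.0000
Node d (S = 108): V_d = 1/1.1·[0.6667·0.0000 + 0.3333·3.7939] = 1.1497
Node 0 (S = 120): V_0 = 1/1.1·[0.6667·0.0000 + 0.3333·1.1497] = 0.3484

$0.35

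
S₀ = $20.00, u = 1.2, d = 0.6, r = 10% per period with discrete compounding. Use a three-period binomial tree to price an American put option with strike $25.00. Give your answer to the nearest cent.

$5.00

Risk-neutral probability p = (1 + 0.1 − 0.6)/(1.2 − 0.6) = 0.5000/0.6000 = 0.8333
Terminal stock prices: S_uuu = 34.56, S_uud = 17.28, S_udd = 8.64, S_ddd = 4.32
Terminal payoffs (K − S): max(-9.56, 0) = 0, max(7.72, 0) = 7.72, max(16.36, 0) = 16.36, max(20.68, 0) = 20.68
Node uu (S = 28.8): continuation = 1/1.1·[0.8333·0.0000 + 0.1667·7.7200] = 1.1697; exercise value = 0.0000 ≤ continuation, so V_uu = 1.1697
Node ud (S = 14.4): continuation = 1/1.1·[0.8333·7.7200 + 0.1667·16.3600] = 8.3273; exercise value = 10.6000 > continuation, so V_ud = 10.6000 (exercise)
Node dd (S = 7.2): continuation = 1/1.1·[0.8333·16.3600 + 0.1667·20.6800] = 15.5273; exercise value = 17.8000 > continuation, so V_dd = 17.8000 (exercise)
Node u (S = 24): continuation = 1/1.1·[0.8333·1.1697 + 0.1667·10.6000] = 2.4922; exercise value = 1.0000 ≤ continuation, so V_u = 2.4922
Node d (S = 12): continuation = 1/1.1·[0.8333·10.6000 + 0.1667·17.8000] = 10.7273; exercise value = 13.0000 > continuation, so V_d = 13.0000 (exercise)
Node 0 (S = 20): continuation = 1/1.1·[0.8333·2.4922 + 0.1667·13.0000] = 3.8577; exercise value = 5.0000 > continuation, so V_0 = 5.0000 (exercise)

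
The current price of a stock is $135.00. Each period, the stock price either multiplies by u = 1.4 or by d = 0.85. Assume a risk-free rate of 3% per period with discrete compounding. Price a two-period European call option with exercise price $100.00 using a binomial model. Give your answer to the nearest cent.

Risk-neutral probability p = (1 + 0.03 − 0.85)/(1.4 − 0.85) = 0.1800/0.5500 = 0.3273
Terminal stock prices: S_uu = 264.6, S_ud = 160.7, S_dd = 97.54
Terminal payoffs (S − K): max(164.6, 0) = 164.6, max(60.65, 0) = 60.65, max(-2.463, 0) = 0
Node u (S = 189): V_u = 1/1.03·[0.3273·164.6000 + 0.6727·60.6500] = 91.9126
Node d (S = 114.8): V_d = 1/1.03·[0.3273·60.6500 + 0.6727·0.0000] = 19.2710
Node 0 (S = 135): V_0 = 1/1.03·[0.3273·91.9126 + 0.6727·19.2710] = 41.7909

$41.79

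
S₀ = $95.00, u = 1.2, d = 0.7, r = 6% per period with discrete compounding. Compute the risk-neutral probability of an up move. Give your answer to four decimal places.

p = 0.7200

Risk-neutral probability p = (1 + 0.06 − 0.7)/(1.2 − 0.7) = 0.3600/0.5000 = 0.7200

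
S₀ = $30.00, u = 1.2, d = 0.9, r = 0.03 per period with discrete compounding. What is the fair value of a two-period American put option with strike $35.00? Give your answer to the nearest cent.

$5.00

Risk-neutral probability p = (1 + 0.03 − 0.9)/(1.2 − 0.9) = 0.1300/0.3000 = 0.4333
Terminal stock prices: S_uu = 43.2, S_ud = 32.4, S_dd = 24.3
Terminal payoffs (K − S): max(-8.2, 0) = 0, max(2.6, 0) = 2.6, max(10.7, 0) = 10.7
Node u (S = 36): continuation = 1/1.03·[0.4333·0.0000 + 0.5667·2.6000] = 1.4304; exercise value = 0.0000 ≤ continuation, so V_u = 1.4304
Node d (S = 27): continuation = 1/1.03·[0.4333·2.6000 + 0.5667·10.7000] = 6.9806; exercise value = 8.0000 > continuation, so V_d = 8.0000 (exercise)
Node 0 (S = 30): continuation = 1/1.03·[0.4333·1.4304 + 0.5667·8.0000] = 5.0031; exercise value = 5.0000 ≤ continuation, so V_0 = 5.0031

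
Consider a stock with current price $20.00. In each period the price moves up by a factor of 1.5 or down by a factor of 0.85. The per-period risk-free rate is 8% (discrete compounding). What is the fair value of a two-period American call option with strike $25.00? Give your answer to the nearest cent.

$2.34

Risk-neutral probability p = (1 + 0.08 − 0.85)/(1.5 − 0.85) = 0.2300/0.6500 = 0.3538
Terminal stock prices: S_uu = 45, S_ud = 25.5, S_dd = 14.45
Terminal payoffs (S − K): max(20, 0) = 20, max(0.5, 0) = 0.5, max(-10.55, 0) = 0
Node u (S = 30): continuation = 1/1.08·[0.3538·20.0000 + 0.6462·0.5000] = 6.8519; exercise value = 5.0000 ≤ continuation, so V_u = 6.8519
Node d (S = 17): continuation = 1/1.08·[0.3538·0.5000 + 0.6462·0.0000] = 0.1638; exercise value = 0.0000 ≤ continuation, so V_d = 0.1638
Node 0 (S = 20): continuation = 1/1.08·[0.3538·6.8519 + 0.6462·0.1638] = 2.3429; exercise value = 0.0000 ≤ continuation, so V_0 = 2.3429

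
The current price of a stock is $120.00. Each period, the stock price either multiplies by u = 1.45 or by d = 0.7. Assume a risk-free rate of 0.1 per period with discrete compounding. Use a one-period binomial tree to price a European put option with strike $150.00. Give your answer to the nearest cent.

$28.00

Risk-neutral probability p = (1 + 0.1 − 0.7)/(1.45 − 0.7) = 0.4000/0.7500 = 0.5333
Terminal stock prices: S_u = 174, S_d = 84
Terminal payoffs (K − S): max(-24, 0) = 0, max(66, 0) = 66
Node 0 (S = 120): V_0 = 1/1.1·[0.5333·0.0000 + 0.4667·66.0000] = 28.0000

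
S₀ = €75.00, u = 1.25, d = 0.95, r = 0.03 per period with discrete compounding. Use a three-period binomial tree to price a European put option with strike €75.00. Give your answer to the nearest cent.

€3.86

Risk-neutral probability p = (1 + 0.03 − 0.95)/(1.25 − 0.95) = 0.0800/0.3000 = 0.2667
Terminal stock prices: S_uuu = 146.5, S_uud = 111.3, S_udd = 84.61, S_ddd = 64.3
Terminal payoffs (K − S): max(-71.48, 0) = 0, max(-36.33, 0) = 0, max(-9.609, 0) = 0, max(10.7, 0) = 10.7
Node uu (S = 117.2): V_uu = 1/1.03·[0.2667·0.0000 + 0.7333·0.0000] = 0.0000
Node ud (S = 89.06): V_ud = 1/1.03·[0.2667·0.0000 + 0.7333·0.0000] = 0.0000
Node dd (S = 67.69): V_dd = 1/1.03·[0.2667·0.0000 + 0.7333·10.6969] = 7.6159
Node u (S = 93.75): V_u = 1/1.03·[0.2667·0.0000 + 0.7333·0.0000] = 0.0000
Node d (S = 71.25): V_d = 1/1.03·[0.2667·0.0000 + 0.7333·7.6159] = 5.4223
Node 0 (S = 75): V_0 = 1/1.03·[0.2667·0.0000 + 0.7333·5.4223] = 3.8606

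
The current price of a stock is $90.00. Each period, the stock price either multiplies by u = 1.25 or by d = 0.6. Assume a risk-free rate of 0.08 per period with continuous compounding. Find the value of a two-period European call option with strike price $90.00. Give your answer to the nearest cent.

Risk-neutral probability p = (e^0.08 − 0.6)/(1.25 − 0.6) = 0.4833/0.6500 = 0.7435
Terminal stock prices: S_uu = 140.6, S_ud = 67.5, S_dd = 32.4
Terminal payoffs (S − K): max(50.62, 0) = 50.62, max(-22.5, 0) = 0, max(-57.6, 0) = 0
Node u (S = 112.5): V_u = e^(−0.08)·[0.7435·50.6250 + 0.2565·0.0000] = 34.7467
Node d (S = 54): V_d = e^(−0.08)·[0.7435·0.0000 + 0.2565·0.0000] = 0.0000
Node 0 (S = 90): V_0 = e^(−0.08)·[0.7435·34.7467 + 0.2565·0.0000] = 23.8485

$23.85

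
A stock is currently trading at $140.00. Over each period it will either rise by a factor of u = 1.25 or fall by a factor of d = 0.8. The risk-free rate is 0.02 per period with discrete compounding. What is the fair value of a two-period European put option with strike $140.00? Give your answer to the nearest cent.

$12.65

Risk-neutral probability p = (1 + 0.02 − 0.8)/(1.25 − 0.8) = 0.2200/0.4500 = 0.4889
Terminal stock prices: S_uu = 218.8, S_ud = 140, S_dd = 89.6
Terminal payoffs (K − S): max(-78.75, 0) = 0, max(0, 0) = 0, max(50.4, 0) = 50.4
Node u (S = 175): V_u = 1/1.02·[0.4889·0.0000 + 0.5111·0.0000] = 0.0000
Node d (S = 112): V_d = 1/1.02·[0.4889·0.0000 + 0.5111·50.4000] = 25.2549
Node 0 (S = 140): V_0 = 1/1.02·[0.4889·0.0000 + 0.5111·25.2549] = 12.6550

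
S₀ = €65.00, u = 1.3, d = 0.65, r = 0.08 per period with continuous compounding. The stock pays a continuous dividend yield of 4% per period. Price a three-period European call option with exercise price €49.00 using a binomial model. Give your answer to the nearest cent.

€23.66

Per-period risk-free factor R = e^0.08 = 1.0833; dividend-adjusted growth = e^(0.08−0.04) = 1.0408.
Risk-neutral probability p = (1.0408 − 0.65)/(1.3 − 0.65) = 0.3908/0.6500 = 0.6012
Terminal stock prices: S_uuu = 142.8, S_uud = 71.4, S_udd = 35.7, S_ddd = 17.85
Terminal payoffs (S − K): max(93.81, 0) = 93.81, max(22.4, 0) = 22.4, max(-13.3, 0) = 0, max(-31.15, 0) = 0
Node uu (S = 109.9): V_uu = e^(−0.08)·[0.6012·93.8050 + 0.3988·22.4025] = 60.3100
Node ud (S = 54.93): V_ud = e^(−0.08)·[0.6012·22.4025 + 0.3988·0.0000] = 12.4339
Node dd (S = 27.46): V_dd = e^(−0.08)·[0.6012·0.0000 + 0.3988·0.0000] = 0.0000
Node u (S = 84.5): V_u = e^(−0.08)·[0.6012·60.3100 + 0.3988·12.4339] = 38.0502
Node d (S = 42.25): V_d = e^(−0.08)·[0.6012·12.4339 + 0.3988·0.0000] = 6.9011
Node 0 (S = 65): V_0 = e^(−0.08)·[0.6012·38.0502 + 0.3988·6.9011] = 23.6589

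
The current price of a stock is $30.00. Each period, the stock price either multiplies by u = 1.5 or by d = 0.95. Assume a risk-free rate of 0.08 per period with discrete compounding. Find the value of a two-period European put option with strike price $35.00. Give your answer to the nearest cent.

$3.96

Risk-neutral probability p = (1 + 0.08 − 0.95)/(1.5 − 0.95) = 0.1300/0.5500 = 0.2364
Terminal stock prices: S_uu = 67.5, S_ud = 42.75, S_dd = 27.07
Terminal payoffs (K − S): max(-32.5, 0) = 0, max(-7.75, 0) = 0, max(7.925, 0) = 7.925
Node u (S = 45): V_u = 1/1.08·[0.2364·0.0000 + 0.7636·0.0000] = 0.0000
Node d (S = 28.5): V_d = 1/1.08·[0.2364·0.0000 + 0.7636·7.9250] = 5.6035
Node 0 (S = 30): V_0 = 1/1.08·[0.2364·0.0000 + 0.7636·5.6035] = 3.9621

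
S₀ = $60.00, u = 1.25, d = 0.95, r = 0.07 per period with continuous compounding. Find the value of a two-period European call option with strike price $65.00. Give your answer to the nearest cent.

Risk-neutral probability p = (e^0.07 − 0.95)/(1.25 − 0.95) = 0.1225/0.3000 = 0.4084
Terminal stock prices: S_uu = 93.75, S_ud = 71.25, S_dd = 54.15
Terminal payoffs (S − K): max(28.75, 0) = 28.75, max(6.25, 0) = 6.25, max(-10.85, 0) = 0
Node u (S = 75): V_u = e^(−0.07)·[0.4084·28.7500 + 0.5916·6.2500] = 14.3944
Node d (S = 57): V_d = e^(−0.07)·[0.4084·6.2500 + 0.5916·0.0000] = 2.3797
Node 0 (S = 60): V_0 = e^(−0.07)·[0.4084·14.3944 + 0.5916·2.3797] = 6.7935

$6.79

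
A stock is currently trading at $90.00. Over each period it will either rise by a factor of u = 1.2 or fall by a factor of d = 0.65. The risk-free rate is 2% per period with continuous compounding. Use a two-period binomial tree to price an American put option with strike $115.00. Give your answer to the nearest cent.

Risk-neutral probability p = (e^0.02 − 0.65)/(1.2 − 0.65) = 0.3702/0.5500 = 0.6731
Terminal stock prices: S_uu = 129.6, S_ud = 70.2, S_dd = 38.03
Terminal payoffs (K − S): max(-14.6, 0) = 0, max(44.8, 0) = 44.8, max(76.97, 0) = 76.97
Node u (S = 108): continuation = e^(−0.02)·[0.6731·0.0000 + 0.3269·44.8000] = 14.3554; exercise value = 7.0000 ≤ continuation, so V_u = 14.3554
Node d (S = 58.5): continuation = e^(−0.02)·[0.6731·44.8000 + 0.3269·76.9750] = 54.2228; exercise value = 56.5000 > continuation, so V_d = 56.5000 (exercise)
Node 0 (S = 90): continuation = e^(−0.02)·[0.6731·14.3554 + 0.3269·56.5000] = 27.5757; exercise value = 25.0000 ≤ continuation, so V_0 = 27.5757

$27.58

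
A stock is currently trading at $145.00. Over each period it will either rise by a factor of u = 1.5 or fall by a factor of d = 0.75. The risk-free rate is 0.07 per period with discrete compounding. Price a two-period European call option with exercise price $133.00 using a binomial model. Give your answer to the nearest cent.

Risk-neutral probability p = (1 + 0.07 − 0.75)/(1.5 − 0.75) = 0.3200/0.7500 = 0.4267
Terminal stock prices: S_uu = 326.2, S_ud = 163.1, S_dd = 81.56
Terminal payoffs (S − K): max(193.2, 0) = 193.2, max(30.12, 0) = 30.12, max(-51.44, 0) = 0
Node u (S = 217.5): V_u = 1/1.07·[0.4267·193.2500 + 0.5733·30.1250] = 93.2009
Node d (S = 108.8): V_d = 1/1.07·[0.4267·30.1250 + 0.5733·0.0000] = 12.0125
Node 0 (S = 145): V_0 = 1/1.07·[0.4267·93.2009 + 0.5733·12.0125] = 43.6008

$43.60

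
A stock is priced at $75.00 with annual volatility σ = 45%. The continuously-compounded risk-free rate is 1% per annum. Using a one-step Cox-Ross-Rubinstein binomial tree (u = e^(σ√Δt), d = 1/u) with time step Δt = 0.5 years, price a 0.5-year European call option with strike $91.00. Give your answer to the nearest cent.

$5.16

CRR parameters: u = e^(σ√Δt) = e^(0.45·√0.5) = 1.3746, d = 1/u = 0.7275
Per-period rate: rΔt = 0.01·0.5 = 0.005, so R = e^0.005 = 1.0050
Risk-neutral probability p = (e^0.005 − 0.7275)/(1.3746 − 0.7275) = 0.2776/0.6472 = 0.4289
Terminal stock prices: S_u = 103.1, S_d = 54.56
Terminal payoffs (S − K): max(12.1, 0) = 12.1, max(-36.44, 0) = 0
Node 0 (S = 75): V_0 = e^(−0.005)·[0.4289·12.0986 + 0.5711·0.0000] = 5.1627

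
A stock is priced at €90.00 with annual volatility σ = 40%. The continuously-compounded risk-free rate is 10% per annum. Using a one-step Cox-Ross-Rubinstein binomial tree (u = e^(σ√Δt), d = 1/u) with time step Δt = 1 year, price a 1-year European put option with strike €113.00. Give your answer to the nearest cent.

€22.43

CRR parameters: u = e^(σ√Δt) = e^(0.4·√1) = 1.4918, d = 1/u = 0.6703
Per-period rate: rΔt = 0.1·1 = 0.1, so R = e^0.1 = 1.1052
Risk-neutral probability p = (e^0.1 − 0.6703)/(1.4918 − 0.6703) = 0.4349/0.8215 = 0.5293
Terminal stock prices: S_u = 134.3, S_d = 60.33
Terminal payoffs (K − S): max(-21.26, 0) = 0, max(52.67, 0) = 52.67
Node 0 (S = 90): V_0 = e^(−0.1)·[0.5293·0.0000 + 0.4707·52.6712] = 22.4314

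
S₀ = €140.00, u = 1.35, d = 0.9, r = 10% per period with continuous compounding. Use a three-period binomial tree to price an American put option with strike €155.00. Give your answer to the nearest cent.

€15.00

Risk-neutral probability p = (e^0.1 − 0.9)/(1.35 − 0.9) = 0.2052/0.4500 = 0.4559
Terminal stock prices: S_uuu = 344.5, S_uud = 229.6, S_udd = 153.1, S_ddd = 102.1
Terminal payoffs (K − S): max(-189.5, 0) = 0, max(-74.64, 0) = 0, max(1.91, 0) = 1.91, max(52.94, 0) = 52.94
Node uu (S = 255.2): continuation = e^(−0.1)·[0.4559·0.0000 + 0.5441·0.0000] = 0.0000; exercise value = 0.0000 ≤ continuation, so V_uu = 0.0000
Node ud (S = 170.1): continuation = e^(−0.1)·[0.4559·0.0000 + 0.5441·1.9100] = 0.9403; exercise value = 0.0000 ≤ continuation, so V_ud = 0.9403
Node dd (S = 113.4): continuation = e^(−0.1)·[0.4559·1.9100 + 0.5441·52.9400] = 26.8498; exercise value = 41.6000 > continuation, so V_dd = 41.6000 (exercise)
Node u (S = 189): continuation = e^(−0.1)·[0.4559·0.0000 + 0.5441·0.9403] = 0.4629; exercise value = 0.0000 ≤ continuation, so V_u = 0.4629
Node d (S = 126): continuation = e^(−0.1)·[0.4559·0.9403 + 0.5441·41.6000] = 20.8672; exercise value = 29.0000 > continuation, so V_d = 29.0000 (exercise)
Node 0 (S = 140): continuation = e^(−0.1)·[0.4559·0.4629 + 0.5441·29.0000] = 14.4674; exercise value = 15.0000 > continuation, so V_0 = 15.0000 (exercise)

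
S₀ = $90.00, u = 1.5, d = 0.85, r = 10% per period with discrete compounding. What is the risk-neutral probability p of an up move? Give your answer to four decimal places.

p = 0.3846

Risk-neutral probability p = (1 + 0.1 − 0.85)/(1.5 − 0.85) = 0.2500/0.6500 = 0.3846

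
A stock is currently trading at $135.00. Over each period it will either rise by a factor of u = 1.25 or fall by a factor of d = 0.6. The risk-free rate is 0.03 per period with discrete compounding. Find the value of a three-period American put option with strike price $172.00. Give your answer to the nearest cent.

$50.99

Risk-neutral probability p = (1 + 0.03 − 0.6)/(1.25 − 0.6) = 0.4300/0.6500 = 0.6615
Terminal stock prices: S_uuu = 263.7, S_uud = 126.6, S_udd = 60.75, S_ddd = 29.16
Terminal payoffs (K − S): max(-91.67, 0) = 0, max(45.44, 0) = 45.44, max(111.2, 0) = 111.2, max(142.8, 0) = 142.8
Node uu (S = 210.9): continuation = 1/1.03·[0.6615·0.0000 + 0.3385·45.4375] = 14.9309; exercise value = 0.0000 ≤ continuation, so V_uu = 14.9309
Node ud (S = 101.2): continuation = 1/1.03·[0.6615·45.4375 + 0.3385·111.2500] = 65.7403; exercise value = 70.7500 > continuation, so V_ud = 70.7500 (exercise)
Node dd (S = 48.6): continuation = 1/1.03·[0.6615·111.2500 + 0.3385·142.8400] = 118.3903; exercise value = 123.4000 > continuation, so V_dd = 123.4000 (exercise)
Node u (S = 168.8): continuation = 1/1.03·[0.6615·14.9309 + 0.3385·70.7500] = 32.8384; exercise value = 3.2500 ≤ continuation, so V_u = 32.8384
Node d (S = 81): continuation = 1/1.03·[0.6615·70.7500 + 0.3385·123.4000] = 85.9903; exercise value = 91.0000 > continuation, so V_d = 91.0000 (exercise)
Node 0 (S = 135): continuation = 1/1.03·[0.6615·32.8384 + 0.3385·91.0000] = 50.9940; exercise value = 37.0000 ≤ continuation, so V_0 = 50.9940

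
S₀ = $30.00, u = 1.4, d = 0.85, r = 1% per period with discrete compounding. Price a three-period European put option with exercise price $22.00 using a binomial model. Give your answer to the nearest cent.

$1.24

Risk-neutral probability p = (1 + 0.01 − 0.85)/(1.4 − 0.85) = 0.1600/0.5500 = 0.2909
Terminal stock prices: S_uuu = 82.32, S_uud = 49.98, S_udd = 30.34, S_ddd = 18.42
Terminal payoffs (K − S): max(-60.32, 0) = 0, max(-27.98, 0) = 0, max(-8.345, 0) = 0, max(3.576, 0) = 3.576
Node uu (S = 58.8): V_uu = 1/1.01·[0.2909·0.0000 + 0.7091·0.0000] = 0.0000
Node ud (S = 35.7): V_ud = 1/1.01·[0.2909·0.0000 + 0.7091·0.0000] = 0.0000
Node dd (S = 21.67): V_dd = 1/1.01·[0.2909·0.0000 + 0.7091·3.5763] = 2.5108
Node u (S = 42): V_u = 1/1.01·[0.2909·0.0000 + 0.7091·0.0000] = 0.0000
Node d (S = 25.5): V_d = 1/1.01·[0.2909·0.0000 + 0.7091·2.5108] = 1.7627
Node 0 (S = 30): V_0 = 1/1.01·[0.2909·0.0000 + 0.7091·1.7627] = 1.2376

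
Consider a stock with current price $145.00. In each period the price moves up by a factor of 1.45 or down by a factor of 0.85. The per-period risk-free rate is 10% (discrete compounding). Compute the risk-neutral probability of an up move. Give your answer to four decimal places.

p = 0.4167

Risk-neutral probability p = (1 + 0.1 − 0.85)/(1.45 − 0.85) = 0.2500/0.6000 = 0.4167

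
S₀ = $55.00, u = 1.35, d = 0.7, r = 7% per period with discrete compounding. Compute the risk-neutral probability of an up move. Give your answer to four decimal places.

p = 0.5692

Risk-neutral probability p = (1 + 0.07 − 0.7)/(1.35 − 0.7) = 0.3700/0.6500 = 0.5692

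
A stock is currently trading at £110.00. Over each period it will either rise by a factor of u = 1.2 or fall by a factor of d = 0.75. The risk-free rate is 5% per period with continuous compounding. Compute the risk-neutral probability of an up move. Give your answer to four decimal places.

p = 0.6695

Risk-neutral probability p = (e^0.05 − 0.75)/(1.2 − 0.75) = 0.3013/0.4500 = 0.6695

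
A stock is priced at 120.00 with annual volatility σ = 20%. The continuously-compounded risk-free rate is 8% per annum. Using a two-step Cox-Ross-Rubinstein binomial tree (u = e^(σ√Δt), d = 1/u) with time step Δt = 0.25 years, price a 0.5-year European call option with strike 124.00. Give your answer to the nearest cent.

CRR parameters: u = e^(σ√Δt) = e^(0.2·√0.25) = 1.1052, d = 1/u = 0.9048
Per-period rate: rΔt = 0.08·0.25 = 0.02, so R = e^0.02 = 1.0202
Risk-neutral probability p = (e^0.02 − 0.9048)/(1.1052 − 0.9048) = 0.1154/0.2003 = 0.5759
Terminal stock prices: S_uu = 146.6, S_ud = 120, S_dd = 98.25
Terminal payoffs (S − K): max(22.57, 0) = 22.57, max(-4, 0) = 0, max(-25.75, 0) = 0
Node u (S = 132.6): V_u = e^(−0.02)·[0.5759·22.5683 + 0.4241·0.0000] = 12.7388
Node d (S = 108.6): V_d = e^(−0.02)·[0.5759·0.0000 + 0.4241·0.0000] = 0.0000
Node 0 (S = 120): V_0 = e^(−0.02)·[0.5759·12.7388 + 0.4241·0.0000] = 7.1905

7.19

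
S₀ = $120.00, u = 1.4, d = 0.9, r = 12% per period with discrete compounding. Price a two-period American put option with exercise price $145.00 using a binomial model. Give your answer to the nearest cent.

$25.00

Risk-neutral probability p = (1 + 0.12 − 0.9)/(1.4 − 0.9) = 0.2200/0.5000 = 0.4400
Terminal stock prices: S_uu = 235.2, S_ud = 151.2, S_dd = 97.2
Terminal payoffs (K − S): max(-90.2, 0) = 0, max(-6.2, 0) = 0, max(47.8, 0) = 47.8
Node u (S = 168): continuation = 1/1.12·[0.4400·0.0000 + 0.5600·0.0000] = 0.0000; exercise value = 0.0000 ≤ continuation, so V_u = 0.0000
Node d (S = 108): continuation = 1/1.12·[0.4400·0.0000 + 0.5600·47.8000] = 23.9000; exercise value = 37.0000 > continuation, so V_d = 37.0000 (exercise)
Node 0 (S = 120): continuation = 1/1.12·[0.4400·0.0000 + 0.5600·37.0000] = 18.5000; exercise value = 25.0000 > continuation, so V_0 = 25.0000 (exercise)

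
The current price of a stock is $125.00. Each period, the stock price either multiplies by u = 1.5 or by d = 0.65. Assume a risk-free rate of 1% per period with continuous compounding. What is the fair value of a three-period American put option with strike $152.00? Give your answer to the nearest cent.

$52.18

Risk-neutral probability p = (e^0.01 − 0.65)/(1.5 − 0.65) = 0.3601/0.8500 = 0.4236
Terminal stock prices: S_uuu = 421.9, S_uud = 182.8, S_udd = 79.22, S_ddd = 34.33
Terminal payoffs (K − S): max(-269.9, 0) = 0, max(-30.81, 0) = 0, max(72.78, 0) = 72.78, max(117.7, 0) = 117.7
Node uu (S = 281.2): continuation = e^(−0.01)·[0.4236·0.0000 + 0.5764·0.0000] = 0.0000; exercise value = 0.0000 ≤ continuation, so V_uu = 0.0000
Node ud (S = 121.9): continuation = e^(−0.01)·[0.4236·0.0000 + 0.5764·72.7812] = 41.5345; exercise value = 30.1250 ≤ continuation, so V_ud = 41.5345
Node dd (S = 52.81): continuation = e^(−0.01)·[0.4236·72.7812 + 0.5764·117.6719] = 97.6751; exercise value = 99.1875 > continuation, so V_dd = 99.1875 (exercise)
Node u (S = 187.5): continuation = e^(−0.01)·[0.4236·0.0000 + 0.5764·41.5345] = 23.7028; exercise value = 0.0000 ≤ continuation, so V_u = 23.7028
Node d (S = 81.25): continuation = e^(−0.01)·[0.4236·41.5345 + 0.5764·99.1875] = 74.0224; exercise value = 70.7500 ≤ continuation, so V_d = 74.0224
Node 0 (S = 125): continuation = e^(−0.01)·[0.4236·23.7028 + 0.5764·74.0224] = 52.1832; exercise value = 27.0000 ≤ continuation, so V_0 = 52.1832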